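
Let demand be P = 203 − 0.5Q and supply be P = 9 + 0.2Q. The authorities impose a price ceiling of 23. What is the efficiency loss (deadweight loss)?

15017.86

Competitive equilibrium: 203 − 0.5Q = 9 + 0.2Q → Q* = 277.1429, P* = 64.4286.
At the ceiling P = 23, quantity supplied = (23 − 9)/0.2 = 70.
Willingness to pay at Q' = 70: 203 − 0.5·70 = 168.
ΔQ = 277.1429 − 70 = 207.1429; wedge = 168 − 23 = 145.
DWL = ½ × 207.1429 × 145 = 15017.86.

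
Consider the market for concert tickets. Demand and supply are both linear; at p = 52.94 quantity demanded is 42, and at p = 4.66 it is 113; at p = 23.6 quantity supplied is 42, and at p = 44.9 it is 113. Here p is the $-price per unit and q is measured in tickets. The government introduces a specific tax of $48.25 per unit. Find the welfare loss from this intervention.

Demand slope = (4.66 − 52.94)/(113 − 42) = −0.68, so p = 81.5 − 0.68q.
Supply slope = (44.9 − 23.6)/(113 − 42) = 0.3, so p = 11 + 0.3q.
Competitive equilibrium: 81.5 − 0.68q = 11 + 0.3q → q* = 71.9388, p* = 32.5816.
With the tax, the buyer price exceeds the seller price by 48.25: (81.5 − 0.68q) − (11 + 0.3q) = 48.25 → q' = 22.7041.
Δq = 71.9388 − 22.7041 = 49.2347; the wedge equals the tax, 48.25.
The triangle = ½ × 49.2347 × 48.25 = $1187.79.

$1187.79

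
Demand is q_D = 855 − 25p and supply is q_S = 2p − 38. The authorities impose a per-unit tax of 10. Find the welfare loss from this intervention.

In inverse form: demand p = 34.2 − 0.04q, supply p = 19 + 0.5q.
Competitive equilibrium: 34.2 − 0.04q = 19 + 0.5q → q* = 28.1481, p* = 33.0741.
With the tax, the buyer price exceeds the seller price by 10: (34.2 − 0.04q) − (19 + 0.5q) = 10 → q' = 9.6296.
Δq = 28.1481 − 9.6296 = 18.5185; the wedge equals the tax, 10.
Deadweight loss = ½ × 18.5185 × 10 = 92.59.

92.59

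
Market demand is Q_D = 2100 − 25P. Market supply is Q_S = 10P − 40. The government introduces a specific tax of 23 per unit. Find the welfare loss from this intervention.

In inverse form: demand P = 84 − 0.04Q, supply P = 4 + 0.1Q.
Competitive equilibrium: 84 − 0.04Q = 4 + 0.1Q → Q* = 571.4286, P* = 61.1429.
With the tax, the buyer price exceeds the seller price by 23: (84 − 0.04Q) − (4 + 0.1Q) = 23 → Q' = 407.1429.
ΔQ = 571.4286 − 407.1429 = 164.2857; the wedge equals the tax, 23.
The triangle = ½ × 164.2857 × 23 = 1889.29.

1889.29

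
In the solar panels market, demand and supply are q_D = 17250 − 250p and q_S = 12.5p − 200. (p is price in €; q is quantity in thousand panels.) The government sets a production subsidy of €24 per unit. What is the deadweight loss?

In inverse form: demand p = 69 − 0.004q, supply p = 16 + 0.08q.
Competitive equilibrium: 69 − 0.004q = 16 + 0.08q → q* = 630.9524, p* = 66.4762.
The subsidy lowers effective supply by 24: p = 0.08q − 8.
New quantity: 69 − 0.004q = 0.08q − 8 → q' = 916.6667.
Overproduction Δq = 916.6667 − 630.9524 = 285.7143; wedge = subsidy = 24.
Welfare loss = ½ × 285.7143 × 24 = €3428.57 thousand.

€3428.57 thousand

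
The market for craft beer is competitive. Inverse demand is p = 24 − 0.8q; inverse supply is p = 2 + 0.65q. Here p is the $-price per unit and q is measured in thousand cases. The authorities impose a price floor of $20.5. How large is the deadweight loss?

$84.52 thousand

Competitive equilibrium: 24 − 0.8q = 2 + 0.65q → q* = 15.1724, p* = 11.8621.
At the floor p = 20.5, quantity demanded = (24 − 20.5)/0.8 = 4.375.
Sellers' marginal cost at q' = 4.375: 2 + 0.65·4.375 = 4.8438.
Δq = 15.1724 − 4.375 = 10.7974; wedge = 20.5 − 4.8438 = 15.6562.
Welfare loss = ½ × 10.7974 × 15.6562 = $84.52 thousand.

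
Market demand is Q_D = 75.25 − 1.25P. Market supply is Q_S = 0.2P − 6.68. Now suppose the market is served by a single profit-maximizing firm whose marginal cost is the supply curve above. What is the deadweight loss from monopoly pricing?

0.91

In inverse form: demand P = 60.2 − 0.8Q, supply P = 33.4 + 5Q.
Competitive equilibrium: 60.2 − 0.8Q = 33.4 + 5Q → Q* = 4.6207, P* = 56.5034.
Marginal revenue: MR = 60.2 − 1.6Q. Set MR = MC: 60.2 − 1.6Q = 33.4 + 5Q → Q_m = 4.0606.
Price P_m = 60.2 − 0.8·4.0606 = 56.9515; MC(Q_m) = 33.4 + 5·4.0606 = 53.703.
Competitive Q* = 4.6207, so ΔQ = 0.5601; wedge = 56.9515 − 53.703 = 3.2485.
The triangle = ½ × 0.5601 × 3.2485 = 0.91.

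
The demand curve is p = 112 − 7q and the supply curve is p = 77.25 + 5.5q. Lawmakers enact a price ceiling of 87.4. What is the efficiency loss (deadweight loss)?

5.46

Competitive equilibrium: 112 − 7q = 77.25 + 5.5q → q* = 2.78, p* = 92.54.
At the ceiling p = 87.4, quantity supplied = (87.4 − 77.25)/5.5 = 1.8455.
Willingness to pay at q' = 1.8455: 112 − 7·1.8455 = 99.0815.
Δq = 2.78 − 1.8455 = 0.9345; wedge = 99.0815 − 87.4 = 11.6815.
The triangle = ½ × 0.9345 × 11.6815 = 5.46.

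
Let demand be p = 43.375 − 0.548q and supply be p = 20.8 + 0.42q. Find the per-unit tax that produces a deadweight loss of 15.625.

Competitive equilibrium: 43.375 − 0.548q = 20.8 + 0.42q → q* = 23.3213, p* = 30.5949.
A tax t gives Δq = t/0.968 and wedge t, so DWL = t²/1.936.
t²/1.936 = 15.625 → t² = 30.25 → t = 5.5.

5.5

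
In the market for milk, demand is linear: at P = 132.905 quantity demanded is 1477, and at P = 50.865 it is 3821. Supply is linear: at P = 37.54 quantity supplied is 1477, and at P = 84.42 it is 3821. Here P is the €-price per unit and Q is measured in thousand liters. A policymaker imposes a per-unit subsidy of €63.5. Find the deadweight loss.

Demand slope = (50.865 − 132.905)/(3821 − 1477) = −0.035, so P = 184.6 − 0.035Q.
Supply slope = (84.42 − 37.54)/(3821 − 1477) = 0.02, so P = 8 + 0.02Q.
Competitive equilibrium: 184.6 − 0.035Q = 8 + 0.02Q → Q* = 3210.9091, P* = 72.2182.
The subsidy lowers effective supply by 63.5: P = 0.02Q − 55.5.
New quantity: 184.6 − 0.035Q = 0.02Q − 55.5 → Q' = 4365.4545.
Overproduction ΔQ = 4365.4545 − 3210.9091 = 1154.5454; wedge = subsidy = 63.5.
Welfare loss = ½ × 1154.5454 × 63.5 = €36656.82 thousand.

€36656.82 thousand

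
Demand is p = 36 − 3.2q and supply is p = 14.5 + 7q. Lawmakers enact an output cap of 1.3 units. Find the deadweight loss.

Competitive equilibrium: 36 − 3.2q = 14.5 + 7q → q* = 2.1078, p* = 29.2549.
At q = 1.3: demand price = 36 − 3.2·1.3 = 31.84; supply price = 14.5 + 7·1.3 = 23.6.
Δq = 2.1078 − 1.3 = 0.8078; wedge = 31.84 − 23.6 = 8.24.
The triangle = ½ × 0.8078 × 8.24 = 3.33.

3.33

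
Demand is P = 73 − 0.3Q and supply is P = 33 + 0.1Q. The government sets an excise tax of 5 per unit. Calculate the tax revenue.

437.50

Competitive equilibrium: 73 − 0.3Q = 33 + 0.1Q → Q* = 100, P* = 43.
With the tax, the buyer price exceeds the seller price by 5: (73 − 0.3Q) − (33 + 0.1Q) = 5 → Q' = 87.5.
Tax revenue = 5 × 87.5 = 437.50.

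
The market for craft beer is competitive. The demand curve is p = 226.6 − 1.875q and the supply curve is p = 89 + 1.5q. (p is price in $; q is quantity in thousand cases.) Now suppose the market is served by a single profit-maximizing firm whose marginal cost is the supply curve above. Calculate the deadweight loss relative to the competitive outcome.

$357.78 thousand

Competitive equilibrium: 226.6 − 1.875q = 89 + 1.5q → q* = 40.7704, p* = 150.1556.
Marginal revenue: MR = 226.6 − 3.75q. Set MR = MC: 226.6 − 3.75q = 89 + 1.5q → q_m = 26.2095.
Price p_m = 226.6 − 1.875·26.2095 = 177.4572; MC(q_m) = 89 + 1.5·26.2095 = 128.3143.
Competitive q* = 40.7704, so Δq = 14.5609; wedge = 177.4572 − 128.3143 = 49.1429.
DWL = ½ × 14.5609 × 49.1429 = $357.78 thousand.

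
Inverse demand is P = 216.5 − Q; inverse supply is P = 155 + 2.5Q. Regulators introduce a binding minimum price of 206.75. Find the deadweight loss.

Competitive equilibrium: 216.5 − Q = 155 + 2.5Q → Q* = 17.5714, P* = 198.9286.
At the floor P = 206.75, quantity demanded = (216.5 − 206.75)/1 = 9.75.
Sellers' marginal cost at Q' = 9.75: 155 + 2.5·9.75 = 179.375.
ΔQ = 17.5714 − 9.75 = 7.8214; wedge = 206.75 − 179.375 = 27.375.
Welfare loss = ½ × 7.8214 × 27.375 = 107.06.

107.06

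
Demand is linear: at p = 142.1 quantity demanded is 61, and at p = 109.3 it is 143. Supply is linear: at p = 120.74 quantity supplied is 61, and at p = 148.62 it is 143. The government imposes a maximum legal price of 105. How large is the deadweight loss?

Demand slope = (109.3 − 142.1)/(143 − 61) = −0.4, so p = 166.5 − 0.4q.
Supply slope = (148.62 − 120.74)/(143 − 61) = 0.34, so p = 100 + 0.34q.
Competitive equilibrium: 166.5 − 0.4q = 100 + 0.34q → q* = 89.8649, p* = 130.5541.
At the ceiling p = 105, quantity supplied = (105 − 100)/0.34 = 14.7059.
Willingness to pay at q' = 14.7059: 166.5 − 0.4·14.7059 = 160.6176.
Δq = 89.8649 − 14.7059 = 75.159; wedge = 160.6176 − 105 = 55.6176.
Welfare loss = ½ × 75.159 × 55.6176 = 2090.08.

2090.08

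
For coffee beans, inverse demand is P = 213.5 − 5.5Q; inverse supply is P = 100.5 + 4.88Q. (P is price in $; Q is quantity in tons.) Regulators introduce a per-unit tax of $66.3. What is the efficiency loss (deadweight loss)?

$211.74

Competitive equilibrium: 213.5 − 5.5Q = 100.5 + 4.88Q → Q* = 10.8863, P* = 153.6252.
With the tax, the buyer price exceeds the seller price by 66.3: (213.5 − 5.5Q) − (100.5 + 4.88Q) = 66.3 → Q' = 4.499.
ΔQ = 10.8863 − 4.499 = 6.3873; the wedge equals the tax, 66.3.
DWL = ½ × 6.3873 × 66.3 = $211.74.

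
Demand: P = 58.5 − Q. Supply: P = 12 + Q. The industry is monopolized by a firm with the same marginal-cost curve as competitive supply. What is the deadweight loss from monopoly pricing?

60.06

Competitive equilibrium: 58.5 − Q = 12 + Q → Q* = 23.25, P* = 35.25.
Marginal revenue: MR = 58.5 − 2Q. Set MR = MC: 58.5 − 2Q = 12 + Q → Q_m = 15.5.
Price P_m = 58.5 − 1·15.5 = 43; MC(Q_m) = 12 + 1·15.5 = 27.5.
Competitive Q* = 23.25, so ΔQ = 7.75; wedge = 43 − 27.5 = 15.5.
The triangle = ½ × 7.75 × 15.5 = 60.06.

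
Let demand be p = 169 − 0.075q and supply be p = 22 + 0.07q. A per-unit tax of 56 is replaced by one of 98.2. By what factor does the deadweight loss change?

Competitive equilibrium: 169 − 0.075q = 22 + 0.07q → q* = 1013.7931, p* = 92.9655.
For a per-unit tax t: Δq = t/0.145, so DWL = ½·t·(t/0.145) = t²/0.29.
At t = 56: DWL = 10813.793. At t = 98.2: DWL = 33252.552.
Ratio = (98.2/56)² = 3.075.

3.075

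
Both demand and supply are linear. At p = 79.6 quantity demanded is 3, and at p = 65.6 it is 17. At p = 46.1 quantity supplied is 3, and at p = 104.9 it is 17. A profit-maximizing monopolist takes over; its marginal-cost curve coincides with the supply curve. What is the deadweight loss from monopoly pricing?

6.03

Demand slope = (65.6 − 79.6)/(17 − 3) = −1, so p = 82.6 − q.
Supply slope = (104.9 − 46.1)/(17 − 3) = 4.2, so p = 33.5 + 4.2q.
Competitive equilibrium: 82.6 − q = 33.5 + 4.2q → q* = 9.4423, p* = 73.1577.
Marginal revenue: MR = 82.6 − 2q. Set MR = MC: 82.6 − 2q = 33.5 + 4.2q → q_m = 7.9194.
Price p_m = 82.6 − 1·7.9194 = 74.6806; MC(q_m) = 33.5 + 4.2·7.9194 = 66.7615.
Competitive q* = 9.4423, so Δq = 1.5229; wedge = 74.6806 − 66.7615 = 7.9191.
DWL = ½ × 1.5229 × 7.9191 = 6.03.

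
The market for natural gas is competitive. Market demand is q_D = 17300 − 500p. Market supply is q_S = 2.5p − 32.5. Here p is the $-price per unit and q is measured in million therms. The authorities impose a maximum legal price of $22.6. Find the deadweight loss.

In inverse form: demand p = 34.6 − 0.002q, supply p = 13 + 0.4q.
Competitive equilibrium: 34.6 − 0.002q = 13 + 0.4q → q* = 53.7313, p* = 34.4925.
At the ceiling p = 22.6, quantity supplied = (22.6 − 13)/0.4 = 24.
Willingness to pay at q' = 24: 34.6 − 0.002·24 = 34.552.
Δq = 53.7313 − 24 = 29.7313; wedge = 34.552 − 22.6 = 11.952.
DWL = ½ × 29.7313 × 11.952 = $177.67 million.

$177.67 million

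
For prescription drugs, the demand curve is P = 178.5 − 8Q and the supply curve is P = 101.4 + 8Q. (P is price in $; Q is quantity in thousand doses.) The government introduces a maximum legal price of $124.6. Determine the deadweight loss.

Competitive equilibrium: 178.5 − 8Q = 101.4 + 8Q → Q* = 4.8188, P* = 139.95.
At the ceiling P = 124.6, quantity supplied = (124.6 − 101.4)/8 = 2.9.
Willingness to pay at Q' = 2.9: 178.5 − 8·2.9 = 155.3.
ΔQ = 4.8188 − 2.9 = 1.9188; wedge = 155.3 − 124.6 = 30.7.
DWL = ½ × 1.9188 × 30.7 = $29.45 thousand.

$29.45 thousand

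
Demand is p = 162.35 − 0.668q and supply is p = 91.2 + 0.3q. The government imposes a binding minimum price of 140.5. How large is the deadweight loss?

805.39

Competitive equilibrium: 162.35 − 0.668q = 91.2 + 0.3q → q* = 73.5021, p* = 113.2506.
At the floor p = 140.5, quantity demanded = (162.35 − 140.5)/0.668 = 32.7096.
Sellers' marginal cost at q' = 32.7096: 91.2 + 0.3·32.7096 = 101.0129.
Δq = 73.5021 − 32.7096 = 40.7925; wedge = 140.5 − 101.0129 = 39.4871.
Welfare loss = ½ × 40.7925 × 39.4871 = 805.39.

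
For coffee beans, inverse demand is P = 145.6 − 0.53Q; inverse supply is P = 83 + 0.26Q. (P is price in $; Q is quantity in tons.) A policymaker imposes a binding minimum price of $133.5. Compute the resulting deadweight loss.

Competitive equilibrium: 145.6 − 0.53Q = 83 + 0.26Q → Q* = 79.2405, P* = 103.6025.
At the floor P = 133.5, quantity demanded = (145.6 − 133.5)/0.53 = 22.8302.
Sellers' marginal cost at Q' = 22.8302: 83 + 0.26·22.8302 = 88.9359.
ΔQ = 79.2405 − 22.8302 = 56.4103; wedge = 133.5 − 88.9359 = 44.5641.
Welfare loss = ½ × 56.4103 × 44.5641 = $1256.94.

$1256.94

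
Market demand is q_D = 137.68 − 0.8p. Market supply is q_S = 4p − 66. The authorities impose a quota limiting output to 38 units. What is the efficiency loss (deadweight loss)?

In inverse form: demand p = 172.1 − 1.25q, supply p = 16.5 + 0.25q.
Competitive equilibrium: 172.1 − 1.25q = 16.5 + 0.25q → q* = 103.7333, p* = 42.4333.
At q = 38: demand price = 172.1 − 1.25·38 = 124.6; supply price = 16.5 + 0.25·38 = 26.
Δq = 103.7333 − 38 = 65.7333; wedge = 124.6 − 26 = 98.6.
DWL = ½ × 65.7333 × 98.6 = 3240.65.

3240.65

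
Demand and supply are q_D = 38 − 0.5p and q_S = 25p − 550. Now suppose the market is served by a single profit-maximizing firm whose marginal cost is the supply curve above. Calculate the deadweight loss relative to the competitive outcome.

175.16

In inverse form: demand p = 76 − 2q, supply p = 22 + 0.04q.
Competitive equilibrium: 76 − 2q = 22 + 0.04q → q* = 26.4706, p* = 23.0588.
Marginal revenue: MR = 76 − 4q. Set MR = MC: 76 − 4q = 22 + 0.04q → q_m = 13.3663.
Price p_m = 76 − 2·13.3663 = 49.2674; MC(q_m) = 22 + 0.04·13.3663 = 22.5347.
Competitive q* = 26.4706, so Δq = 13.1043; wedge = 49.2674 − 22.5347 = 26.7327.
Deadweight loss = ½ × 13.1043 × 26.7327 = 175.16.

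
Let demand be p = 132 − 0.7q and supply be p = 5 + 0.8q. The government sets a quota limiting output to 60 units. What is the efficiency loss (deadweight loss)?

456.33

Competitive equilibrium: 132 − 0.7q = 5 + 0.8q → q* = 84.6667, p* = 72.7333.
At q = 60: demand price = 132 − 0.7·60 = 90; supply price = 5 + 0.8·60 = 53.
Δq = 84.6667 − 60 = 24.6667; wedge = 90 − 53 = 37.
DWL = ½ × 24.6667 × 37 = 456.33.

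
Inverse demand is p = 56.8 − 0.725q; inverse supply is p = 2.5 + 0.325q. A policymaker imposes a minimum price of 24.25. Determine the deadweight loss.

Competitive equilibrium: 56.8 − 0.725q = 2.5 + 0.325q → q* = 51.7143, p* = 19.3071.
At the floor p = 24.25, quantity demanded = (56.8 − 24.25)/0.725 = 44.8966.
Sellers' marginal cost at q' = 44.8966: 2.5 + 0.325·44.8966 = 17.0914.
Δq = 51.7143 − 44.8966 = 6.8177; wedge = 24.25 − 17.0914 = 7.1586.
DWL = ½ × 6.8177 × 7.1586 = 24.40.

24.40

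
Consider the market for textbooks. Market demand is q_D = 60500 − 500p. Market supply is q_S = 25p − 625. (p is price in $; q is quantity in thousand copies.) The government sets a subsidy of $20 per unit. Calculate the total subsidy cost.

$55238.10 thousand

In inverse form: demand p = 121 − 0.002q, supply p = 25 + 0.04q.
Competitive equilibrium: 121 − 0.002q = 25 + 0.04q → q* = 2285.7143, p* = 116.4286.
The subsidy lowers effective supply by 20: p = 5 + 0.04q.
New quantity: 121 − 0.002q = 5 + 0.04q → q' = 2761.9048.
Total subsidy cost = 20 × 2761.9048 = $55238.10 thousand.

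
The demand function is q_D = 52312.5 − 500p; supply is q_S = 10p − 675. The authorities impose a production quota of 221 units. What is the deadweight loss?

1042.47

In inverse form: demand p = 104.625 − 0.002q, supply p = 67.5 + 0.1q.
Competitive equilibrium: 104.625 − 0.002q = 67.5 + 0.1q → q* = 363.9706, p* = 103.8971.
At q = 221: demand price = 104.625 − 0.002·221 = 104.183; supply price = 67.5 + 0.1·221 = 89.6.
Δq = 363.9706 − 221 = 142.9706; wedge = 104.183 − 89.6 = 14.583.
Welfare loss = ½ × 142.9706 × 14.583 = 1042.47.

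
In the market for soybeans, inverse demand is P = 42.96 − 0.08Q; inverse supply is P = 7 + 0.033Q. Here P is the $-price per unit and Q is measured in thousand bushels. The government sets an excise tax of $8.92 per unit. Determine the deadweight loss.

$352.06 thousand

Competitive equilibrium: 42.96 − 0.08Q = 7 + 0.033Q → Q* = 318.2301, P* = 17.5016.
With the tax, the buyer price exceeds the seller price by 8.92: (42.96 − 0.08Q) − (7 + 0.033Q) = 8.92 → Q' = 239.292.
ΔQ = 318.2301 − 239.292 = 78.9381; the wedge equals the tax, 8.92.
Deadweight loss = ½ × 78.9381 × 8.92 = $352.06 thousand.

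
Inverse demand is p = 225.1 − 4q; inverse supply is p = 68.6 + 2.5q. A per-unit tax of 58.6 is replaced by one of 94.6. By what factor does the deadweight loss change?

2.606

Competitive equilibrium: 225.1 − 4q = 68.6 + 2.5q → q* = 24.0769, p* = 128.7923.
For a per-unit tax t: Δq = t/6.5, so DWL = ½·t·(t/6.5) = t²/13.
At t = 58.6: DWL = 264.151. At t = 94.6: DWL = 688.397.
Ratio = (94.6/58.6)² = 2.606.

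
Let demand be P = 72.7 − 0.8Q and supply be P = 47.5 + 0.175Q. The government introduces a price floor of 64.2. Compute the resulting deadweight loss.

Competitive equilibrium: 72.7 − 0.8Q = 47.5 + 0.175Q → Q* = 25.8462, P* = 52.0231.
At the floor P = 64.2, quantity demanded = (72.7 − 64.2)/0.8 = 10.625.
Sellers' marginal cost at Q' = 10.625: 47.5 + 0.175·10.625 = 49.3594.
ΔQ = 25.8462 − 10.625 = 15.2212; wedge = 64.2 − 49.3594 = 14.8406.
The triangle = ½ × 15.2212 × 14.8406 = 112.95.

112.95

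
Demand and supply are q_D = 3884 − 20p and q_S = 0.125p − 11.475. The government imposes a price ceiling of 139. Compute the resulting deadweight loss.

187.24

In inverse form: demand p = 194.2 − 0.05q, supply p = 91.8 + 8q.
Competitive equilibrium: 194.2 − 0.05q = 91.8 + 8q → q* = 12.7205, p* = 193.564.
At the ceiling p = 139, quantity supplied = (139 − 91.8)/8 = 5.9.
Willingness to pay at q' = 5.9: 194.2 − 0.05·5.9 = 193.905.
Δq = 12.7205 − 5.9 = 6.8205; wedge = 193.905 − 139 = 54.905.
Deadweight loss = ½ × 6.8205 × 54.905 = 187.24.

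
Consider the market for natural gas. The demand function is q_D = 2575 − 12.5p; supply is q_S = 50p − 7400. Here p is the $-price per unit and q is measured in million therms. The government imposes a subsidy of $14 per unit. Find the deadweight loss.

In inverse form: demand p = 206 − 0.08q, supply p = 148 + 0.02q.
Competitive equilibrium: 206 − 0.08q = 148 + 0.02q → q* = 580, p* = 159.6.
The subsidy lowers effective supply by 14: p = 134 + 0.02q.
New quantity: 206 − 0.08q = 134 + 0.02q → q' = 720.
Overproduction Δq = 720 − 580 = 140; wedge = subsidy = 14.
Deadweight loss = ½ × 140 × 14 = $980 million.

$980 million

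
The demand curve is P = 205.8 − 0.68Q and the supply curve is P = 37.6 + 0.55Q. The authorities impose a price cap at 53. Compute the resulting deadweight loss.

7273.06

Competitive equilibrium: 205.8 − 0.68Q = 37.6 + 0.55Q → Q* = 136.74797, P* = 112.81138.
At the ceiling P = 53, quantity supplied = (53 − 37.6)/0.55 = 28.
Willingness to pay at Q' = 28: 205.8 − 0.68·28 = 186.76.
ΔQ = 136.74797 − 28 = 108.74797; wedge = 186.76 − 53 = 133.76.
Welfare loss = ½ × 108.74797 × 133.76 = 7273.06.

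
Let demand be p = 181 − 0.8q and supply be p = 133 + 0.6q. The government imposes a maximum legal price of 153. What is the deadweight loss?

Competitive equilibrium: 181 − 0.8q = 133 + 0.6q → q* = 34.2857, p* = 153.5714.
At the ceiling p = 153, quantity supplied = (153 − 133)/0.6 = 33.3333.
Willingness to pay at q' = 33.3333: 181 − 0.8·33.3333 = 154.3334.
Δq = 34.2857 − 33.3333 = 0.9524; wedge = 154.3334 − 153 = 1.3334.
Welfare loss = ½ × 0.9524 × 1.3334 = 0.63.

0.63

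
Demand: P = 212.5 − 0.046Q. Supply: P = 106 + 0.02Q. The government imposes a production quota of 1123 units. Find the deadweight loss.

Competitive equilibrium: 212.5 − 0.046Q = 106 + 0.02Q → Q* = 1613.6364, P* = 138.2727.
At Q = 1123: demand price = 212.5 − 0.046·1123 = 160.842; supply price = 106 + 0.02·1123 = 128.46.
ΔQ = 1613.6364 − 1123 = 490.6364; wedge = 160.842 − 128.46 = 32.382.
The triangle = ½ × 490.6364 × 32.382 = 7943.89.

7943.89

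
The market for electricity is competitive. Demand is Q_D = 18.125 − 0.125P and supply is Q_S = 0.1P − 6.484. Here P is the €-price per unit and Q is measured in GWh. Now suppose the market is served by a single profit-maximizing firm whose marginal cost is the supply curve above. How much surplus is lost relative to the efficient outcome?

In inverse form: demand P = 145 − 8Q, supply P = 64.84 + 10Q.
Competitive equilibrium: 145 − 8Q = 64.84 + 10Q → Q* = 4.4533, P* = 109.3733.
Marginal revenue: MR = 145 − 16Q. Set MR = MC: 145 − 16Q = 64.84 + 10Q → Q_m = 3.0831.
Price P_m = 145 − 8·3.0831 = 120.3352; MC(Q_m) = 64.84 + 10·3.0831 = 95.671.
Competitive Q* = 4.4533, so ΔQ = 1.3702; wedge = 120.3352 − 95.671 = 24.6642.
Welfare loss = ½ × 1.3702 × 24.6642 = €16.90.

€16.90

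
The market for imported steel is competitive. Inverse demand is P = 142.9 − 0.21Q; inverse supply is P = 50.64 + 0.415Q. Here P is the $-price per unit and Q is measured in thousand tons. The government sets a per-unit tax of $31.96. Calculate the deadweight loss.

$817.15 thousand

Competitive equilibrium: 142.9 − 0.21Q = 50.64 + 0.415Q → Q* = 147.616, P* = 111.9006.
With the tax, the buyer price exceeds the seller price by 31.96: (142.9 − 0.21Q) − (50.64 + 0.415Q) = 31.96 → Q' = 96.48.
ΔQ = 147.616 − 96.48 = 51.136; the wedge equals the tax, 31.96.
DWL = ½ × 51.136 × 31.96 = $817.15 thousand.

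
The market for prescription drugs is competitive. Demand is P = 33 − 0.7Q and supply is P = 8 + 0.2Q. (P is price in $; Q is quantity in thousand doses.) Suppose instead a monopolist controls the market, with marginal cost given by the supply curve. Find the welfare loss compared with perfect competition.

Competitive equilibrium: 33 − 0.7Q = 8 + 0.2Q → Q* = 27.7778, P* = 13.5556.
Marginal revenue: MR = 33 − 1.4Q. Set MR = MC: 33 − 1.4Q = 8 + 0.2Q → Q_m = 15.625.
Price P_m = 33 − 0.7·15.625 = 22.0625; MC(Q_m) = 8 + 0.2·15.625 = 11.125.
Competitive Q* = 27.7778, so ΔQ = 12.1528; wedge = 22.0625 − 11.125 = 10.9375.
Welfare loss = ½ × 12.1528 × 10.9375 = $66.46 thousand.

$66.46 thousand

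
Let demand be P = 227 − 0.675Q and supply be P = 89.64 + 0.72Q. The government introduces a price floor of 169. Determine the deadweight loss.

109.68

Competitive equilibrium: 227 − 0.675Q = 89.64 + 0.72Q → Q* = 98.4659, P* = 160.5355.
At the floor P = 169, quantity demanded = (227 − 169)/0.675 = 85.9259.
Sellers' marginal cost at Q' = 85.9259: 89.64 + 0.72·85.9259 = 151.5066.
ΔQ = 98.4659 − 85.9259 = 12.54; wedge = 169 − 151.5066 = 17.4934.
DWL = ½ × 12.54 × 17.4934 = 109.68.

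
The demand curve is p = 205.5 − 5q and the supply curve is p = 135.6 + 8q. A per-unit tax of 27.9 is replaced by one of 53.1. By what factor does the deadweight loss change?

Competitive equilibrium: 205.5 − 5q = 135.6 + 8q → q* = 5.3769, p* = 178.6154.
For a per-unit tax t: Δq = t/13, so DWL = ½·t·(t/13) = t²/26.
At t = 27.9: DWL = 29.939. At t = 53.1: DWL = 108.447.
Ratio = (53.1/27.9)² = 3.622.

3.622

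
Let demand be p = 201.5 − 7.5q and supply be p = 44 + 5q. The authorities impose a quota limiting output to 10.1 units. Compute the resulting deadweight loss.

Competitive equilibrium: 201.5 − 7.5q = 44 + 5q → q* = 12.6, p* = 107.
At q = 10.1: demand price = 201.5 − 7.5·10.1 = 125.75; supply price = 44 + 5·10.1 = 94.5.
Δq = 12.6 − 10.1 = 2.5; wedge = 125.75 − 94.5 = 31.25.
DWL = ½ × 2.5 × 31.25 = 39.06.

39.06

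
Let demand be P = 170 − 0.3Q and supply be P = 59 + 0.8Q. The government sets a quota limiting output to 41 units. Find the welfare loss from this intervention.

Competitive equilibrium: 170 − 0.3Q = 59 + 0.8Q → Q* = 100.9091, P* = 139.7273.
At Q = 41: demand price = 170 − 0.3·41 = 157.7; supply price = 59 + 0.8·41 = 91.8.
ΔQ = 100.9091 − 41 = 59.9091; wedge = 157.7 − 91.8 = 65.9.
DWL = ½ × 59.9091 × 65.9 = 1974.

1974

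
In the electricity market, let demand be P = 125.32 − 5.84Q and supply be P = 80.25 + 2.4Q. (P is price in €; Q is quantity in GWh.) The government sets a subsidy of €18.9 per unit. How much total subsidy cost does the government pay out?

Competitive equilibrium: 125.32 − 5.84Q = 80.25 + 2.4Q → Q* = 5.4697, P* = 93.3772.
The subsidy lowers effective supply by 18.9: P = 61.35 + 2.4Q.
New quantity: 125.32 − 5.84Q = 61.35 + 2.4Q → Q' = 7.7633.
Total subsidy cost = 18.9 × 7.7633 = €146.73.

€146.73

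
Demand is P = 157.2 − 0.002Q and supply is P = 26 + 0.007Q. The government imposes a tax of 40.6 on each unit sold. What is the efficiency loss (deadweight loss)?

91575.56

Competitive equilibrium: 157.2 − 0.002Q = 26 + 0.007Q → Q* = 14577.7778, P* = 128.0444.
With the tax, the buyer price exceeds the seller price by 40.6: (157.2 − 0.002Q) − (26 + 0.007Q) = 40.6 → Q' = 10066.6667.
ΔQ = 14577.7778 − 10066.6667 = 4511.1111; the wedge equals the tax, 40.6.
Welfare loss = ½ × 4511.1111 × 40.6 = 91575.56.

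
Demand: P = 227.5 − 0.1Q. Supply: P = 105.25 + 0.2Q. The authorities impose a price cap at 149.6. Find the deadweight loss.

5175.46

Competitive equilibrium: 227.5 − 0.1Q = 105.25 + 0.2Q → Q* = 407.5, P* = 186.75.
At the ceiling P = 149.6, quantity supplied = (149.6 − 105.25)/0.2 = 221.75.
Willingness to pay at Q' = 221.75: 227.5 − 0.1·221.75 = 205.325.
ΔQ = 407.5 − 221.75 = 185.75; wedge = 205.325 − 149.6 = 55.725.
Welfare loss = ½ × 185.75 × 55.725 = 5175.46.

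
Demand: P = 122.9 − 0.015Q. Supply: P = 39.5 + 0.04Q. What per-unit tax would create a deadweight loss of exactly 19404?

46.2

Competitive equilibrium: 122.9 − 0.015Q = 39.5 + 0.04Q → Q* = 1516.3636, P* = 100.1545.
A tax t gives ΔQ = t/0.055 and wedge t, so DWL = t²/0.11.
t²/0.11 = 19404 → t² = 2134.44 → t = 46.2.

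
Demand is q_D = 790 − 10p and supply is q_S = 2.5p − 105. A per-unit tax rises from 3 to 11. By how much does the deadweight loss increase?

112

In inverse form: demand p = 79 − 0.1q, supply p = 42 + 0.4q.
Competitive equilibrium: 79 − 0.1q = 42 + 0.4q → q* = 74, p* = 71.6.
For a per-unit tax t: Δq = t/0.5, so DWL = ½·t·(t/0.5) = t²/1.
At t = 3: DWL = 9. At t = 11: DWL = 121.
Increase = 121 − 9 = 112.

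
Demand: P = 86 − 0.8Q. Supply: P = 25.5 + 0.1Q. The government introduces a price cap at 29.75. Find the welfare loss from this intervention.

Competitive equilibrium: 86 − 0.8Q = 25.5 + 0.1Q → Q* = 67.2222, P* = 32.2222.
At the ceiling P = 29.75, quantity supplied = (29.75 − 25.5)/0.1 = 42.5.
Willingness to pay at Q' = 42.5: 86 − 0.8·42.5 = 52.
ΔQ = 67.2222 − 42.5 = 24.7222; wedge = 52 − 29.75 = 22.25.
DWL = ½ × 24.7222 × 22.25 = 275.03.

275.03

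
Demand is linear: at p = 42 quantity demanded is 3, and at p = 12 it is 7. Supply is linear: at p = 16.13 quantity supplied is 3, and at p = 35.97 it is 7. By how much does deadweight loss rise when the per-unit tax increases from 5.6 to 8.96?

1.96

Demand slope = (12 − 42)/(7 − 3) = −7.5, so p = 64.5 − 7.5q.
Supply slope = (35.97 − 16.13)/(7 − 3) = 4.96, so p = 1.25 + 4.96q.
Competitive equilibrium: 64.5 − 7.5q = 1.25 + 4.96q → q* = 5.0762, p* = 26.4282.
For a per-unit tax t: Δq = t/12.46, so DWL = ½·t·(t/12.46) = t²/24.92.
At t = 5.6: DWL = 1.258. At t = 8.96: DWL = 3.222.
Increase = 3.222 − 1.258 = 1.96.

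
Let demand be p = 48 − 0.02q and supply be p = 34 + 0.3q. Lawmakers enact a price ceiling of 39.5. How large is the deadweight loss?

103.36

Competitive equilibrium: 48 − 0.02q = 34 + 0.3q → q* = 43.75, p* = 47.125.
At the ceiling p = 39.5, quantity supplied = (39.5 − 34)/0.3 = 18.3333.
Willingness to pay at q' = 18.3333: 48 − 0.02·18.3333 = 47.6333.
Δq = 43.75 − 18.3333 = 25.4167; wedge = 47.6333 − 39.5 = 8.1333.
Deadweight loss = ½ × 25.4167 × 8.1333 = 103.36.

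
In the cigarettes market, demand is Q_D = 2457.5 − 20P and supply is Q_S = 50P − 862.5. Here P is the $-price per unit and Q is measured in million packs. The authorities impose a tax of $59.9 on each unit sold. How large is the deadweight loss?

$25628.64 million

In inverse form: demand P = 122.875 − 0.05Q, supply P = 17.25 + 0.02Q.
Competitive equilibrium: 122.875 − 0.05Q = 17.25 + 0.02Q → Q* = 1508.9286, P* = 47.4286.
With the tax, the buyer price exceeds the seller price by 59.9: (122.875 − 0.05Q) − (17.25 + 0.02Q) = 59.9 → Q' = 653.2143.
ΔQ = 1508.9286 − 653.2143 = 855.7143; the wedge equals the tax, 59.9.
DWL = ½ × 855.7143 × 59.9 = $25628.64 million.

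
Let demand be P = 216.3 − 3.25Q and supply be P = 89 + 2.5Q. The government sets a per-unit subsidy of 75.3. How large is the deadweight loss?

493.05

Competitive equilibrium: 216.3 − 3.25Q = 89 + 2.5Q → Q* = 22.1391, P* = 144.3478.
The subsidy lowers effective supply by 75.3: P = 13.7 + 2.5Q.
New quantity: 216.3 − 3.25Q = 13.7 + 2.5Q → Q' = 35.2348.
Overproduction ΔQ = 35.2348 − 22.1391 = 13.0957; wedge = subsidy = 75.3.
DWL = ½ × 13.0957 × 75.3 = 493.05.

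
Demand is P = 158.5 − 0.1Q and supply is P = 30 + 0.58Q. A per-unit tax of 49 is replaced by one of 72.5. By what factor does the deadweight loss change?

Competitive equilibrium: 158.5 − 0.1Q = 30 + 0.58Q → Q* = 188.9706, P* = 139.6029.
For a per-unit tax t: ΔQ = t/0.68, so DWL = ½·t·(t/0.68) = t²/1.36.
At t = 49: DWL = 1765.441. At t = 72.5: DWL = 3864.890.
Ratio = (72.5/49)² = 2.189.

2.189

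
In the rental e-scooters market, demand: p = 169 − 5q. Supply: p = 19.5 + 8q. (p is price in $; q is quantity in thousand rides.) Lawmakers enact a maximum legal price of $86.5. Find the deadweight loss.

Competitive equilibrium: 169 − 5q = 19.5 + 8q → q* = 11.5, p* = 111.5.
At the ceiling p = 86.5, quantity supplied = (86.5 − 19.5)/8 = 8.375.
Willingness to pay at q' = 8.375: 169 − 5·8.375 = 127.125.
Δq = 11.5 − 8.375 = 3.125; wedge = 127.125 − 86.5 = 40.625.
Welfare loss = ½ × 3.125 × 40.625 = $63.48 thousand.

$63.48 thousand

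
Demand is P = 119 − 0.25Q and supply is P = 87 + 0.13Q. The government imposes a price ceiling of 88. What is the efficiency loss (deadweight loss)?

Competitive equilibrium: 119 − 0.25Q = 87 + 0.13Q → Q* = 84.2105, P* = 97.9474.
At the ceiling P = 88, quantity supplied = (88 − 87)/0.13 = 7.6923.
Willingness to pay at Q' = 7.6923: 119 − 0.25·7.6923 = 117.0769.
ΔQ = 84.2105 − 7.6923 = 76.5182; wedge = 117.0769 − 88 = 29.0769.
DWL = ½ × 76.5182 × 29.0769 = 1112.46.

1112.46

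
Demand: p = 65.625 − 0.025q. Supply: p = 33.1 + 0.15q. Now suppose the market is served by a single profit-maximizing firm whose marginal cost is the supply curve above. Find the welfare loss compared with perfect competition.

47.23

Competitive equilibrium: 65.625 − 0.025q = 33.1 + 0.15q → q* = 185.8571, p* = 60.9786.
Marginal revenue: MR = 65.625 − 0.05q. Set MR = MC: 65.625 − 0.05q = 33.1 + 0.15q → q_m = 162.625.
Price p_m = 65.625 − 0.025·162.625 = 61.5594; MC(q_m) = 33.1 + 0.15·162.625 = 57.4938.
Competitive q* = 185.8571, so Δq = 23.2321; wedge = 61.5594 − 57.4938 = 4.0656.
Deadweight loss = ½ × 23.2321 × 4.0656 = 47.23.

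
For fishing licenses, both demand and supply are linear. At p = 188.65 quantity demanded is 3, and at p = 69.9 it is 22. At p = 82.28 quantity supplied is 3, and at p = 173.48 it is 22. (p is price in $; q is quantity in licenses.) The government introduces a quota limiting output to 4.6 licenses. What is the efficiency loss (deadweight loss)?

$355.92

Demand slope = (69.9 − 188.65)/(22 − 3) = −6.25, so p = 207.4 − 6.25q.
Supply slope = (173.48 − 82.28)/(22 − 3) = 4.8, so p = 67.88 + 4.8q.
Competitive equilibrium: 207.4 − 6.25q = 67.88 + 4.8q → q* = 12.6262, p* = 128.486.
At q = 4.6: demand price = 207.4 − 6.25·4.6 = 178.65; supply price = 67.88 + 4.8·4.6 = 89.96.
Δq = 12.6262 − 4.6 = 8.0262; wedge = 178.65 − 89.96 = 88.69.
The triangle = ½ × 8.0262 × 88.69 = $355.92.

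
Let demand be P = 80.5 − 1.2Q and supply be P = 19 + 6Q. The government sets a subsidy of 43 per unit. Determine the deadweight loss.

Competitive equilibrium: 80.5 − 1.2Q = 19 + 6Q → Q* = 8.5417, P* = 70.25.
The subsidy lowers effective supply by 43: P = 6Q − 24.
New quantity: 80.5 − 1.2Q = 6Q − 24 → Q' = 14.5139.
Overproduction ΔQ = 14.5139 − 8.5417 = 5.9722; wedge = subsidy = 43.
Deadweight loss = ½ × 5.9722 × 43 = 128.40.

128.40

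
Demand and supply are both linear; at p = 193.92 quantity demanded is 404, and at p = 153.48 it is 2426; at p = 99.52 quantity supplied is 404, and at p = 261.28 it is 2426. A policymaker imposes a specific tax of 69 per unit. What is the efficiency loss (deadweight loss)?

23805

Demand slope = (153.48 − 193.92)/(2426 − 404) = −0.02, so p = 202 − 0.02q.
Supply slope = (261.28 − 99.52)/(2426 − 404) = 0.08, so p = 67.2 + 0.08q.
Competitive equilibrium: 202 − 0.02q = 67.2 + 0.08q → q* = 1348, p* = 175.04.
With the tax, the buyer price exceeds the seller price by 69: (202 − 0.02q) − (67.2 + 0.08q) = 69 → q' = 658.
Δq = 1348 − 658 = 690; the wedge equals the tax, 69.
DWL = ½ × 690 × 69 = 23805.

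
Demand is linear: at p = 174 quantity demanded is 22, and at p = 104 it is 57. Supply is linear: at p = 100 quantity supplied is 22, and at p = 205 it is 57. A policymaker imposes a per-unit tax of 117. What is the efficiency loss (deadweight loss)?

Demand slope = (104 − 174)/(57 − 22) = −2, so p = 218 − 2q.
Supply slope = (205 − 100)/(57 − 22) = 3, so p = 34 + 3q.
Competitive equilibrium: 218 − 2q = 34 + 3q → q* = 36.8, p* = 144.4.
With the tax, the buyer price exceeds the seller price by 117: (218 − 2q) − (34 + 3q) = 117 → q' = 13.4.
Δq = 36.8 − 13.4 = 23.4; the wedge equals the tax, 117.
Deadweight loss = ½ × 23.4 × 117 = 1368.90.

1368.90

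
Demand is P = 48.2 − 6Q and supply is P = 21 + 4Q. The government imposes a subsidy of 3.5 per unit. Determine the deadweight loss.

0.61

Competitive equilibrium: 48.2 − 6Q = 21 + 4Q → Q* = 2.72, P* = 31.88.
The subsidy lowers effective supply by 3.5: P = 17.5 + 4Q.
New quantity: 48.2 − 6Q = 17.5 + 4Q → Q' = 3.07.
Overproduction ΔQ = 3.07 − 2.72 = 0.35; wedge = subsidy = 3.5.
Deadweight loss = ½ × 0.35 × 3.5 = 0.61.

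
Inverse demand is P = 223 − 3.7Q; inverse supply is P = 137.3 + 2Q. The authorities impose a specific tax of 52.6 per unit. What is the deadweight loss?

Competitive equilibrium: 223 − 3.7Q = 137.3 + 2Q → Q* = 15.0351, P* = 167.3702.
With the tax, the buyer price exceeds the seller price by 52.6: (223 − 3.7Q) − (137.3 + 2Q) = 52.6 → Q' = 5.807.
ΔQ = 15.0351 − 5.807 = 9.2281; the wedge equals the tax, 52.6.
The triangle = ½ × 9.2281 × 52.6 = 242.70.

242.70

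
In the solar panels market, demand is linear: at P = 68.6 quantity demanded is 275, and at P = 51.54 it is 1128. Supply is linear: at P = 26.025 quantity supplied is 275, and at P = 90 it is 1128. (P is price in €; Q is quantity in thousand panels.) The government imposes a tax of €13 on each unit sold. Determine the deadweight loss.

€889.47 thousand

Demand slope = (51.54 − 68.6)/(1128 − 275) = −0.02, so P = 74.1 − 0.02Q.
Supply slope = (90 − 26.025)/(1128 − 275) = 0.075, so P = 5.4 + 0.075Q.
Competitive equilibrium: 74.1 − 0.02Q = 5.4 + 0.075Q → Q* = 723.1579, P* = 59.6368.
With the tax, the buyer price exceeds the seller price by 13: (74.1 − 0.02Q) − (5.4 + 0.075Q) = 13 → Q' = 586.3158.
ΔQ = 723.1579 − 586.3158 = 136.8421; the wedge equals the tax, 13.
DWL = ½ × 136.8421 × 13 = €889.47 thousand.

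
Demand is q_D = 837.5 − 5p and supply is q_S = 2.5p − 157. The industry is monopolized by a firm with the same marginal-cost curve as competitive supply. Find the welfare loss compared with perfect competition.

In inverse form: demand p = 167.5 − 0.2q, supply p = 62.8 + 0.4q.
Competitive equilibrium: 167.5 − 0.2q = 62.8 + 0.4q → q* = 174.5, p* = 132.6.
Marginal revenue: MR = 167.5 − 0.4q. Set MR = MC: 167.5 − 0.4q = 62.8 + 0.4q → q_m = 130.875.
Price p_m = 167.5 − 0.2·130.875 = 141.325; MC(q_m) = 62.8 + 0.4·130.875 = 115.15.
Competitive q* = 174.5, so Δq = 43.625; wedge = 141.325 − 115.15 = 26.175.
Welfare loss = ½ × 43.625 × 26.175 = 570.94.

570.94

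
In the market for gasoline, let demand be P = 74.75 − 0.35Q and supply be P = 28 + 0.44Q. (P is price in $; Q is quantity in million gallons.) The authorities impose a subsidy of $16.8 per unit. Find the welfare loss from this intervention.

Competitive equilibrium: 74.75 − 0.35Q = 28 + 0.44Q → Q* = 59.1772, P* = 54.038.
The subsidy lowers effective supply by 16.8: P = 11.2 + 0.44Q.
New quantity: 74.75 − 0.35Q = 11.2 + 0.44Q → Q' = 80.443.
Overproduction ΔQ = 80.443 − 59.1772 = 21.2658; wedge = subsidy = 16.8.
Deadweight loss = ½ × 21.2658 × 16.8 = $178.63 million.

$178.63 million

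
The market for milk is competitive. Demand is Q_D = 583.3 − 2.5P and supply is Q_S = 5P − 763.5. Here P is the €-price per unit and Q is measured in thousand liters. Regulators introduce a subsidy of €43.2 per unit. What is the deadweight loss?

In inverse form: demand P = 233.32 − 0.4Q, supply P = 152.7 + 0.2Q.
Competitive equilibrium: 233.32 − 0.4Q = 152.7 + 0.2Q → Q* = 134.3667, P* = 179.5733.
The subsidy lowers effective supply by 43.2: P = 109.5 + 0.2Q.
New quantity: 233.32 − 0.4Q = 109.5 + 0.2Q → Q' = 206.3667.
Overproduction ΔQ = 206.3667 − 134.3667 = 72; wedge = subsidy = 43.2.
Welfare loss = ½ × 72 × 43.2 = €1555.20 thousand.

€1555.20 thousand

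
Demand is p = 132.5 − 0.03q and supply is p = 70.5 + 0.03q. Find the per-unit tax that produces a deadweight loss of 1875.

15

Competitive equilibrium: 132.5 − 0.03q = 70.5 + 0.03q → q* = 1033.3333, p* = 101.5.
A tax t gives Δq = t/0.06 and wedge t, so DWL = t²/0.12.
t²/0.12 = 1875 → t² = 225 → t = 15.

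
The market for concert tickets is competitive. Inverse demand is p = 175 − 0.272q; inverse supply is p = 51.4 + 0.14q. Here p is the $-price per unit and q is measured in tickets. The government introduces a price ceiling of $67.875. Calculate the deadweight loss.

$6847.67

Competitive equilibrium: 175 − 0.272q = 51.4 + 0.14q → q* = 300, p* = 93.4.
At the ceiling p = 67.875, quantity supplied = (67.875 − 51.4)/0.14 = 117.67857.
Willingness to pay at q' = 117.67857: 175 − 0.272·117.67857 = 142.99143.
Δq = 300 − 117.67857 = 182.32143; wedge = 142.99143 − 67.875 = 75.11643.
Welfare loss = ½ × 182.32143 × 75.11643 = $6847.67.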